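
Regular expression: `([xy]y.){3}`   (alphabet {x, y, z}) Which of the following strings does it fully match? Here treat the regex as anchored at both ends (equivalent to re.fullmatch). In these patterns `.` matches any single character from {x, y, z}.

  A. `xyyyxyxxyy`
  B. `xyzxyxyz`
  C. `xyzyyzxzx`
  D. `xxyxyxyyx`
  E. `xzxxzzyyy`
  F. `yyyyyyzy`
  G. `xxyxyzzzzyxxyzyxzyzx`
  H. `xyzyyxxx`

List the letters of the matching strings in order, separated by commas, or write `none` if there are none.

none

A → no match
B → no match
C → no match
D → no match
E → no match
F → no match
G → no match
H → no match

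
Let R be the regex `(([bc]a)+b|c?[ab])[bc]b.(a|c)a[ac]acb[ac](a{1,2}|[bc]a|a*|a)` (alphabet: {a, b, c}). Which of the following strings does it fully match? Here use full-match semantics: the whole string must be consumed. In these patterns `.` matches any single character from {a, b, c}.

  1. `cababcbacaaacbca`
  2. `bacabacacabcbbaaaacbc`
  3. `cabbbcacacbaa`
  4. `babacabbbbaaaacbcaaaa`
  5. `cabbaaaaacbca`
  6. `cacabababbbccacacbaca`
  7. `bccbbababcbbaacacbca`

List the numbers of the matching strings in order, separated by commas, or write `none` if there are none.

1 → match
2 → match
3 → match
4 → match
5 → match
6 → match
7 → no match

1, 2, 3, 4, 5, 6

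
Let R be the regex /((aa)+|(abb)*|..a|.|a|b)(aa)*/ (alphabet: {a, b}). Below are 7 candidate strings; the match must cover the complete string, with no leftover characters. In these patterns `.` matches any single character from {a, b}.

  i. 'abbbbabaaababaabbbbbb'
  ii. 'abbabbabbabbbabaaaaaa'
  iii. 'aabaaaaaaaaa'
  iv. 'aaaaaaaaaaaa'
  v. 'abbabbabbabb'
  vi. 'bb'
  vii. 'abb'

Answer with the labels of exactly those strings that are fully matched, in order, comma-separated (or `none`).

iv, v, vii

i → no match
ii → no match
iii → no match
iv → match
v → match
vi → no match
vii → match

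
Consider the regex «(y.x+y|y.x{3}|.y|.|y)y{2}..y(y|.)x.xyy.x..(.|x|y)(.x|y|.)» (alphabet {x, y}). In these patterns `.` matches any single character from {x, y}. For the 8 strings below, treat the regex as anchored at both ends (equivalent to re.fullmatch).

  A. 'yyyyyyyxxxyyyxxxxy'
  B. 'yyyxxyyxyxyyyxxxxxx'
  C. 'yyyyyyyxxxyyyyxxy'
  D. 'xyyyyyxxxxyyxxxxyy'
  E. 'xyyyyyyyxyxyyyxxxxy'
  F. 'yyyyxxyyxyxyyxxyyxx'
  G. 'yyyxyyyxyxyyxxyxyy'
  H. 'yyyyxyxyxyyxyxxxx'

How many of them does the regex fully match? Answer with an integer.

6

A → match
B → match
C → no match
D → match
E → match
F → match
G → match
H → no match
Total matched: 6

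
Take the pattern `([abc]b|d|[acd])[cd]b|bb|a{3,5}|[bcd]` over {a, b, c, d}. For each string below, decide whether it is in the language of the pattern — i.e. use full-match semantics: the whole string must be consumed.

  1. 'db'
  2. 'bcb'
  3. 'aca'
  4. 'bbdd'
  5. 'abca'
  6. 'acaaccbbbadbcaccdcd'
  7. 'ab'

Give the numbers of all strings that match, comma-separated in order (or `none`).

1 → no match
2 → no match
3 → no match
4 → no match
5 → no match
6 → no match
7 → no match

none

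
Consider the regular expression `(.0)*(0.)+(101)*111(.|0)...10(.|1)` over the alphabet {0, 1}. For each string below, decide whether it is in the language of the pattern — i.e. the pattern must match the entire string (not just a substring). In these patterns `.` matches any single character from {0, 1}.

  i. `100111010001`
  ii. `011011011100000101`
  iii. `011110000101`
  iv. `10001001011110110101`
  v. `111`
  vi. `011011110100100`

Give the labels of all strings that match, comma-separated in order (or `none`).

iii, iv, vi

i. `100111010001` → no match
ii → no match
iii. `011110000101` → match
iv → match
v. `111` → no match
vi → match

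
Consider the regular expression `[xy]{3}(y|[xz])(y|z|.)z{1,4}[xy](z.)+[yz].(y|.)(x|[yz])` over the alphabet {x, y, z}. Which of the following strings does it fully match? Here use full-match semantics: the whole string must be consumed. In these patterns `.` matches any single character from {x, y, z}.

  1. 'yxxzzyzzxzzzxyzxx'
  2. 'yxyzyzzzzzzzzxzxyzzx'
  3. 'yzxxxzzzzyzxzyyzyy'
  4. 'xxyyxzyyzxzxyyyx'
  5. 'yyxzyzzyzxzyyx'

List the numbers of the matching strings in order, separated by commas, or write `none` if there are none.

1 → no match
2 → no match
3 → no match
4 → no match
5 → match

5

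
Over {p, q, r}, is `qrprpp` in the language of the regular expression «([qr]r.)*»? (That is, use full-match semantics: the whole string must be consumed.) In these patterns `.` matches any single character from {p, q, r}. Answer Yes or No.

No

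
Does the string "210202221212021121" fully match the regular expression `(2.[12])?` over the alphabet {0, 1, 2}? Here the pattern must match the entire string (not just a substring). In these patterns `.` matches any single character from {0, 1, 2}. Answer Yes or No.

No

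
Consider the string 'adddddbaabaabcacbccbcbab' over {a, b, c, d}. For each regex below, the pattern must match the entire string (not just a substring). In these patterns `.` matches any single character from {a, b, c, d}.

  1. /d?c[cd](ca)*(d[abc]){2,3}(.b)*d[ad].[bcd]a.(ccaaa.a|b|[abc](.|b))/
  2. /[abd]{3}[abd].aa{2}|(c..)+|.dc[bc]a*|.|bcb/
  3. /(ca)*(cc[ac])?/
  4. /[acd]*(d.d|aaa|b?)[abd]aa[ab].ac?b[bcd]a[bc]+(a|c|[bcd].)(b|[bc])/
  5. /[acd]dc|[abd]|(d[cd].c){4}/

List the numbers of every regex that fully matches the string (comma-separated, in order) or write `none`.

1 → no match
2 → no match
3 → no match
4 → match
5 → no match

4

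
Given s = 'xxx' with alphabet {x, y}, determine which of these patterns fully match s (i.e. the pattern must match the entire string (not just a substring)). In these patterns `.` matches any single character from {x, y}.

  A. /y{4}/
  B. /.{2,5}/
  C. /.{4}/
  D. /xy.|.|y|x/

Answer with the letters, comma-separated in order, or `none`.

A → no match — must start with 'y'
B → match
C → no match
D → no match

B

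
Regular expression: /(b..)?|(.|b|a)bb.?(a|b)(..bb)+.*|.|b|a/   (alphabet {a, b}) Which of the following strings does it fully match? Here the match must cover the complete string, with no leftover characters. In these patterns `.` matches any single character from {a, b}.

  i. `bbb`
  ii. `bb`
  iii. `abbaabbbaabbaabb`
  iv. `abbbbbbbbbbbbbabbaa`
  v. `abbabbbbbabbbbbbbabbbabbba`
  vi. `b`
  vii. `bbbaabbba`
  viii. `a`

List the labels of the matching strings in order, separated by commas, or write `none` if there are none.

i. `bbb` → match
ii. `bb` → no match
iii → match
iv → match
v → match
vi. `b` → match
vii. `bbbaabbba` → match
viii. `a` → match

i, iii, iv, v, vi, vii, viii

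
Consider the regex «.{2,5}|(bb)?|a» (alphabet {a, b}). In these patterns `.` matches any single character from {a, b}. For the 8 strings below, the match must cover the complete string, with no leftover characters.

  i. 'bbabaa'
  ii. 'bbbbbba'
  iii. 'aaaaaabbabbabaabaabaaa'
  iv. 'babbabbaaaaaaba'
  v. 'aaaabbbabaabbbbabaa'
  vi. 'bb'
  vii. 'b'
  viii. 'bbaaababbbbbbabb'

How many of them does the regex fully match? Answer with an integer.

i. 'bbabaa' → no match
ii. 'bbbbbba' → no match
iii → no match
iv → no match
v → no match
vi. 'bb' → match
vii. 'b' → no match
viii → no match
Total matched: 1

1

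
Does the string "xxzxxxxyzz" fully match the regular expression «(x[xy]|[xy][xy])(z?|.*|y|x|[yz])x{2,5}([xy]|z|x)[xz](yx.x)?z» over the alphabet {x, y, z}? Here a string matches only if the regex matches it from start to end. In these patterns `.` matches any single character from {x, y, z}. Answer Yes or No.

Yes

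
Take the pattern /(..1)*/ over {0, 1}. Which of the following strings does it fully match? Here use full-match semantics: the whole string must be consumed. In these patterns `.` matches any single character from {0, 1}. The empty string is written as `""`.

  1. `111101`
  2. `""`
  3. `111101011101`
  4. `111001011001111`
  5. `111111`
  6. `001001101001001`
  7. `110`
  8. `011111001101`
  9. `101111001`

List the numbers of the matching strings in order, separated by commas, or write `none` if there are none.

1 → match
2 → match
3 → match
4 → match
5 → match
6 → match
7 → no match
8 → match
9 → match

1, 2, 3, 4, 5, 6, 8, 9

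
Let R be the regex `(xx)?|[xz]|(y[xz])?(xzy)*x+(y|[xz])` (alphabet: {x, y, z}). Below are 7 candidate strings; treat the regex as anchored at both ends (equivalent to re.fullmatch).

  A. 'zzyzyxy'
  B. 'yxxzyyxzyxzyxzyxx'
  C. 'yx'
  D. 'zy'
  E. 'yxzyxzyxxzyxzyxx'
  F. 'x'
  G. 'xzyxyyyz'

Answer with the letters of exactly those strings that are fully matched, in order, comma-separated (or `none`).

A → no match
B → no match
C → no match
D → no match
E → no match
F → match
G → no match

F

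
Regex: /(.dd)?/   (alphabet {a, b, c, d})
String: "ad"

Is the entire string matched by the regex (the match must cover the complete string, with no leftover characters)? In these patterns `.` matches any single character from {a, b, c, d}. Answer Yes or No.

No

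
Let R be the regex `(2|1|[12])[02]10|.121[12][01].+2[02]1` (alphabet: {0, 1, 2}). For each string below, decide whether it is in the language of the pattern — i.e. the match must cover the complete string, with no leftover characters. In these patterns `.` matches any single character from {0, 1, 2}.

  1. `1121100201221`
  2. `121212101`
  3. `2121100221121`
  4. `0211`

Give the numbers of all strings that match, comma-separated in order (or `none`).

1 → match
2. `121212101` → no match
3 → no match
4. `0211` → no match

1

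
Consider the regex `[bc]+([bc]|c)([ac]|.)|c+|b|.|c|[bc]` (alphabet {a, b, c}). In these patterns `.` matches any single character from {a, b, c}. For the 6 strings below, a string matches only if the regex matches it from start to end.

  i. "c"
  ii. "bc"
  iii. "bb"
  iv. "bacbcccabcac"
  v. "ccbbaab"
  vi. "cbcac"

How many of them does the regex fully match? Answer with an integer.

i → match
ii → no match
iii → no match
iv → no match
v → no match
vi → no match
Total matched: 1

1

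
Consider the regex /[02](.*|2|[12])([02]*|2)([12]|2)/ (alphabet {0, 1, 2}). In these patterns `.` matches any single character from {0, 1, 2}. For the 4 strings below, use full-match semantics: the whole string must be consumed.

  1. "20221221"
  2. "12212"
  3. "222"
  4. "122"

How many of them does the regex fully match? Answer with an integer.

1. "20221221" → match
2. "12212" → no match
3. "222" → match
4. "122" → no match
Total matched: 2

2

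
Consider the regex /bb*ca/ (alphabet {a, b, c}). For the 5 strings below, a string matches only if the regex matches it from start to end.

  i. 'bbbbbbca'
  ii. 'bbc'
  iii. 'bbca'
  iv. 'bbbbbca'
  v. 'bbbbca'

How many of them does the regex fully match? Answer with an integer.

i → match
ii → no match — must end with 'ca'
iii → match
iv → match
v → match
Total matched: 4

4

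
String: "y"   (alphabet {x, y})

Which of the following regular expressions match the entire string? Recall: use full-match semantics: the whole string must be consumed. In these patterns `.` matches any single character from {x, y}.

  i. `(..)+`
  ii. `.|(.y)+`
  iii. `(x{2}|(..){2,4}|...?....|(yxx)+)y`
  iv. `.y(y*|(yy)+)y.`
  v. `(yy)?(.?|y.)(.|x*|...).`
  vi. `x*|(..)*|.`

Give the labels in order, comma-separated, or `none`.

i → no match
ii → match
iii → no match
iv → no match
v → match
vi → match

ii, v, vi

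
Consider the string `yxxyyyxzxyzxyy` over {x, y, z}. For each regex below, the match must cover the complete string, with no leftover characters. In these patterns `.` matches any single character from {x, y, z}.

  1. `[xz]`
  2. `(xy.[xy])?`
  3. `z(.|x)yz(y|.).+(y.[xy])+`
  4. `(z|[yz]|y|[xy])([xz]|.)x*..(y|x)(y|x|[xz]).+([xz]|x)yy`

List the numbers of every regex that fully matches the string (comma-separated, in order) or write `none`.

4

1 → no match
2 → no match
3 → no match — must start with `z`
4 → match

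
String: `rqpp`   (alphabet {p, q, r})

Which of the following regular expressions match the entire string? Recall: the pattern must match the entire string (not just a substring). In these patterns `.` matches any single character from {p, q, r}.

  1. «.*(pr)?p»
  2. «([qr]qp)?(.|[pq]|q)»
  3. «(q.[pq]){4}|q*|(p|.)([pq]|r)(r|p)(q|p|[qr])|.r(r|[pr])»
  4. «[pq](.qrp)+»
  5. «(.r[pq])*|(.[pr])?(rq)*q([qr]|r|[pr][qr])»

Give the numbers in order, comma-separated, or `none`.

1 → match
2 → match
3 → match
4 → no match — must end with `qrp`
5 → no match

1, 2, 3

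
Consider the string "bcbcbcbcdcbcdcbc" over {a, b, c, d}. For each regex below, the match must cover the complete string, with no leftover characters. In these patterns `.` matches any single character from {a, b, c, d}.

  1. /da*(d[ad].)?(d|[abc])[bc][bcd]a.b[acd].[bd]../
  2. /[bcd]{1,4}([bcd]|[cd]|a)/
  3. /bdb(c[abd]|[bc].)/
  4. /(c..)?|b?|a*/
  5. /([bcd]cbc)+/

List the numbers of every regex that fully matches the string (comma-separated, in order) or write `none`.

5

1 → no match — must start with "d"
2 → no match
3 → no match — must start with "bdb"
4 → no match
5 → match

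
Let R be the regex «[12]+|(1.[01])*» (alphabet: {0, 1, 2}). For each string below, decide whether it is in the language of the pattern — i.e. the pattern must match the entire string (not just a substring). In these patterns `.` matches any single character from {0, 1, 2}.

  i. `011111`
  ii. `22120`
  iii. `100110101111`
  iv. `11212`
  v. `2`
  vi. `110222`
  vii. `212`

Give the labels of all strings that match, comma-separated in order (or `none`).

iii, iv, v, vii

i → no match
ii → no match
iii → match
iv → match
v → match
vi → no match
vii → match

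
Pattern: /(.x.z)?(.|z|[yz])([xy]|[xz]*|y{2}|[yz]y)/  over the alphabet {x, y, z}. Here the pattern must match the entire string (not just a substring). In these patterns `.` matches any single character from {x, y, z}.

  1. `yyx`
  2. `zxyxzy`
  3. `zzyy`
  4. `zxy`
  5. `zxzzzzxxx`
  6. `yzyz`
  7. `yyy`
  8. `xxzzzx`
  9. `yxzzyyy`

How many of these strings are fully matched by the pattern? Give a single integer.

4

1 → no match
2 → no match
3 → no match
4 → no match
5 → match
6 → no match
7 → match
8 → match
9 → match
Total matched: 4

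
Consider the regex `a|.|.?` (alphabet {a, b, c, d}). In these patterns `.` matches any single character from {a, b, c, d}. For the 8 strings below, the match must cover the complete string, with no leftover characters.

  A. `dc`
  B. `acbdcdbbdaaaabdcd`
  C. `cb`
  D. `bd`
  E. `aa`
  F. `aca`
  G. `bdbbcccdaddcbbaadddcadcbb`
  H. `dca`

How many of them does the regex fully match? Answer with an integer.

0

A. `dc` → no match
B → no match
C. `cb` → no match
D. `bd` → no match
E. `aa` → no match
F. `aca` → no match
G → no match
H. `dca` → no match
Total matched: 0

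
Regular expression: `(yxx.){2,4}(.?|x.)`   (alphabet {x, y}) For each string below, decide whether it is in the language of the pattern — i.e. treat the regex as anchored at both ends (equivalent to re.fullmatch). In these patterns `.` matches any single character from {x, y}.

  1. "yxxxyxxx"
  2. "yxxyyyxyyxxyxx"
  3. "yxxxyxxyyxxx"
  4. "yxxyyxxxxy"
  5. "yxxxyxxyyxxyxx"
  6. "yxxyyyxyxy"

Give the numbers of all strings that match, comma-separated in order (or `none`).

1, 3, 4, 5

1 → match
2 → no match
3 → match
4 → match
5 → match
6 → no match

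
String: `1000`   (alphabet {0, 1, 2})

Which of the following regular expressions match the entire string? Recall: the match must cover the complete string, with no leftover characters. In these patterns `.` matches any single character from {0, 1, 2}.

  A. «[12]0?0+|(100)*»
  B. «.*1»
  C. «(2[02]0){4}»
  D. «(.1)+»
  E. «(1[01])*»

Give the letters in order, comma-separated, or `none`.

A → match
B → no match — must end with `1`
C → no match — must start with `2`
D → no match — must end with `1`
E → no match

A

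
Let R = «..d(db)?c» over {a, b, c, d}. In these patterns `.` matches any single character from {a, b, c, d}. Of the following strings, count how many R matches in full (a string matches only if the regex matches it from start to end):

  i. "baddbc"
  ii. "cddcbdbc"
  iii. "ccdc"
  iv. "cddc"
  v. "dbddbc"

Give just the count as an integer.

4

i → match
ii → no match
iii → match
iv → match
v → match
Total matched: 4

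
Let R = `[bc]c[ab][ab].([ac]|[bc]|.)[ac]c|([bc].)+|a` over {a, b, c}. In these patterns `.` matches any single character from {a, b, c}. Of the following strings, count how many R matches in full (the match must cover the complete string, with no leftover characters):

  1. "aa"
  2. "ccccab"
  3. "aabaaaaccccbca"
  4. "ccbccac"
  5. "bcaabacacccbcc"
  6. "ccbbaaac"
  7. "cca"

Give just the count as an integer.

1 → no match
2 → no match
3 → no match
4 → no match
5 → no match
6 → match
7 → no match
Total matched: 1

1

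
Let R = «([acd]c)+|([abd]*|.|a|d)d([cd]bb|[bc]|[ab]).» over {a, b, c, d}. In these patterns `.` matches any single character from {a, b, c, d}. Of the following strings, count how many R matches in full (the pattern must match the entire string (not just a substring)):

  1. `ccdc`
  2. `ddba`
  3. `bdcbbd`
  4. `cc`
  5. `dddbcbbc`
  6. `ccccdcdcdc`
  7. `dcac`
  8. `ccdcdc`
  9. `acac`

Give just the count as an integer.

1 → match
2 → match
3 → match
4 → match
5 → no match
6 → match
7 → match
8 → match
9 → match
Total matched: 8

8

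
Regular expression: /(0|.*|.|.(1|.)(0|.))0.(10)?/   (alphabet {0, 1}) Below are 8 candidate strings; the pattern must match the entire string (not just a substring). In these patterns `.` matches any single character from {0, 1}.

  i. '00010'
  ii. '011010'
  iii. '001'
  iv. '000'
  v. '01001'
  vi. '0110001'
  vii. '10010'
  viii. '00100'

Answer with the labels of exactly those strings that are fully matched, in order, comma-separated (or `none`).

i. '00010' → match
ii. '011010' → no match
iii. '001' → match
iv. '000' → match
v. '01001' → match
vi. '0110001' → match
vii. '10010' → match
viii. '00100' → match

i, iii, iv, v, vi, vii, viii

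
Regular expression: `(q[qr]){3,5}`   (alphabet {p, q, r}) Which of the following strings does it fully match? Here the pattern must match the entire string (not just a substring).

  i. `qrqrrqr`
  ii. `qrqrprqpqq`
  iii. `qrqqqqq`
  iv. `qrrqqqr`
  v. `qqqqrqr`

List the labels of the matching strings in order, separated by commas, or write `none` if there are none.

i → no match
ii → no match
iii → no match
iv → no match
v → no match

none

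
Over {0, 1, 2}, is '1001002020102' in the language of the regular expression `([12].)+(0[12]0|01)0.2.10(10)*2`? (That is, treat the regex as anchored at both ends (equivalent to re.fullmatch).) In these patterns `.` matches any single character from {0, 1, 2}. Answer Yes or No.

No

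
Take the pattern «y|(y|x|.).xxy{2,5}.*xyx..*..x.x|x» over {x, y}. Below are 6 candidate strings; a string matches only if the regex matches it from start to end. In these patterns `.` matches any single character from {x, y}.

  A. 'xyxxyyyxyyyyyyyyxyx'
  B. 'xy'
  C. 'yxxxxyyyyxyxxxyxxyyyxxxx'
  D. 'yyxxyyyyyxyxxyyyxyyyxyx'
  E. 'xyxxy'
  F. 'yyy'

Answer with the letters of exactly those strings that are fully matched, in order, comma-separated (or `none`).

D

A → no match
B → no match
C → no match
D → match
E → no match
F → no match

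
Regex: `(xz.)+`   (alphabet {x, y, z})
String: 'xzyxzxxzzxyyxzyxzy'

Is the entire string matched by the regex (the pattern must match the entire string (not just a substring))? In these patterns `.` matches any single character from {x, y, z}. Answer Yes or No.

No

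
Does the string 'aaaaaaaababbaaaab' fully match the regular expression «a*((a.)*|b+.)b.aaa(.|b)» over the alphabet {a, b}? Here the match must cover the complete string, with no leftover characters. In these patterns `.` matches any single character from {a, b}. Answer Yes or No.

Yes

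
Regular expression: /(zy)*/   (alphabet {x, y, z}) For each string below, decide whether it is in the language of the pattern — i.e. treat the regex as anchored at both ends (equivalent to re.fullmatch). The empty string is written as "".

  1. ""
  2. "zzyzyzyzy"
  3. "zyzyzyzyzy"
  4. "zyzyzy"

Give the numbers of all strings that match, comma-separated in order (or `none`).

1 → match
2 → no match
3 → match
4 → match

1, 3, 4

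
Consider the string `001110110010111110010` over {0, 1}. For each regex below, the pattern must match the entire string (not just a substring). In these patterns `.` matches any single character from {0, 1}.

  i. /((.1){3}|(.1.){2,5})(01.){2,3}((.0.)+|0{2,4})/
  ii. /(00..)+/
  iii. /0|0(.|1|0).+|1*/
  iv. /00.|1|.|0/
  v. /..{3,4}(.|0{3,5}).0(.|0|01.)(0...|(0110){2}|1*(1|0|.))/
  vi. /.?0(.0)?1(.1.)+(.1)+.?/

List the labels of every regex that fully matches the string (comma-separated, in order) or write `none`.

i → no match
ii → no match
iii → match
iv → no match
v → no match
vi → match

iii, vi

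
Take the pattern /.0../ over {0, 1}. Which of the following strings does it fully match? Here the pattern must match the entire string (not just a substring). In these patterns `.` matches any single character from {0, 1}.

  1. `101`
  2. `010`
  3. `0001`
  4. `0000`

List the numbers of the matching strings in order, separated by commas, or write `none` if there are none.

1 → no match
2 → no match
3 → match
4 → match

3, 4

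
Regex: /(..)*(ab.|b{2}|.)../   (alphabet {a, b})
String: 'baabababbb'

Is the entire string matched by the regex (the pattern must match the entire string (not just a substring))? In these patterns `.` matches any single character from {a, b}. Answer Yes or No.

No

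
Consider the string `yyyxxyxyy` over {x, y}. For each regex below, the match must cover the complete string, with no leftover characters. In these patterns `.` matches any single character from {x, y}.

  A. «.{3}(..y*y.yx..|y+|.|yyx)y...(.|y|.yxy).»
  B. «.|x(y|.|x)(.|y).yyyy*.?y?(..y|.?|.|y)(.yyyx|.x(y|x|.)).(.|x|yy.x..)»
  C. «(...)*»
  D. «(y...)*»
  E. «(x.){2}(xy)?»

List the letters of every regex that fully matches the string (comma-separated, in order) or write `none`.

A → no match
B → no match
C → match
D → no match
E → no match — must start with `x`

C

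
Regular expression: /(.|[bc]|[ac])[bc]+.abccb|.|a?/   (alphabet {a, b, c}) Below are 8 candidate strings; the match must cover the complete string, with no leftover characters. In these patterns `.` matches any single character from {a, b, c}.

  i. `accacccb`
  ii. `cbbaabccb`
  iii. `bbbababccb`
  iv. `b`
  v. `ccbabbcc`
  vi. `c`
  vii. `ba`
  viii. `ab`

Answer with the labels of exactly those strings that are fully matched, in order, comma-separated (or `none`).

i → no match
ii → match
iii → no match
iv → match
v → no match
vi → match
vii → no match
viii → no match

ii, iv, vi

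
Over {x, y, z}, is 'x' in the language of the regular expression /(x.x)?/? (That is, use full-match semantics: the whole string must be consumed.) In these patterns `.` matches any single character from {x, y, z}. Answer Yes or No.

No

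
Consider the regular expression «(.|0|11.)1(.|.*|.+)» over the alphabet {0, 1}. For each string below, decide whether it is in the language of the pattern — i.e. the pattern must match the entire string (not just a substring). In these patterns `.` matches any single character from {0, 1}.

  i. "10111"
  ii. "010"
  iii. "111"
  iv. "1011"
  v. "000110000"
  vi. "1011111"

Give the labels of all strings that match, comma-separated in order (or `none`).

i. "10111" → no match
ii. "010" → match
iii. "111" → match
iv. "1011" → no match
v. "000110000" → no match
vi. "1011111" → no match

ii, iii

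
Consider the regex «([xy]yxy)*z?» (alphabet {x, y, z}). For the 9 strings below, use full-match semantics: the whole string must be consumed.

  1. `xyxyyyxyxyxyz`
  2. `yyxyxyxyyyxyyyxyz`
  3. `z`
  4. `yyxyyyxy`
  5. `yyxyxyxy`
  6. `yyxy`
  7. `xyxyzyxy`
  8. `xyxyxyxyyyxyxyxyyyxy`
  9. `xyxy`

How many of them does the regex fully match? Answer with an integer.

8

1 → match
2 → match
3 → match
4 → match
5 → match
6 → match
7 → no match
8 → match
9 → match
Total matched: 8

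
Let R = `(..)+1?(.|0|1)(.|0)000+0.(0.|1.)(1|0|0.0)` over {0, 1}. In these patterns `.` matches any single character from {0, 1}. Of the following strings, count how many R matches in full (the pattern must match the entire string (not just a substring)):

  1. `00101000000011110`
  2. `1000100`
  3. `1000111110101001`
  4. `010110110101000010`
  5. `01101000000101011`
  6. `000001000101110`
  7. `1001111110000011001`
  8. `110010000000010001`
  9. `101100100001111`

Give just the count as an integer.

0

1 → no match
2 → no match
3 → no match
4 → no match
5 → no match
6 → no match
7 → no match
8 → no match
9 → no match
Total matched: 0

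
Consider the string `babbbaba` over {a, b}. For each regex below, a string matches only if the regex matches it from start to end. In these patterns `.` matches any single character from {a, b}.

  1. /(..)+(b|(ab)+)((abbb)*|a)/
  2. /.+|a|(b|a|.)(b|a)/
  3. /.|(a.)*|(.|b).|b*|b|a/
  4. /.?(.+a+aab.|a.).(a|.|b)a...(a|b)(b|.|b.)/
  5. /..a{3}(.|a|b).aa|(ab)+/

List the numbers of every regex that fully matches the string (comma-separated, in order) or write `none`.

1 → match
2 → match
3 → no match
4 → no match
5 → no match

1, 2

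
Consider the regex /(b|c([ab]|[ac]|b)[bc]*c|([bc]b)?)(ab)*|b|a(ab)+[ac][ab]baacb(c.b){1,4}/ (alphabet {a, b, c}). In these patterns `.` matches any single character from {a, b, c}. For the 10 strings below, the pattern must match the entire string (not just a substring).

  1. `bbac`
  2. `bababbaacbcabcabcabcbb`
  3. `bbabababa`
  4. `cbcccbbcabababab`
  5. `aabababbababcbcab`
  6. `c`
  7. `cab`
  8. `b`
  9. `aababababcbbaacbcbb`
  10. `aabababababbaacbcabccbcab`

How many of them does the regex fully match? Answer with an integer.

1. `bbac` → no match
2 → no match
3. `bbabababa` → no match
4 → match
5 → no match
6. `c` → no match
7. `cab` → no match
8. `b` → match
9 → match
10 → match
Total matched: 4

4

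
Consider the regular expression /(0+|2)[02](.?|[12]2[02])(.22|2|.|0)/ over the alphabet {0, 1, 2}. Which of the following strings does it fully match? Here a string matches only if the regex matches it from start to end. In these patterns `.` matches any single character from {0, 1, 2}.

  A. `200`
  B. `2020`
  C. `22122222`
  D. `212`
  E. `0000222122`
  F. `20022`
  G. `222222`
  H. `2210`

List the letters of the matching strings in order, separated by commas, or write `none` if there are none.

A, B, C, E, F, G, H

A → match
B → match
C → match
D → no match
E → match
F → match
G → match
H → match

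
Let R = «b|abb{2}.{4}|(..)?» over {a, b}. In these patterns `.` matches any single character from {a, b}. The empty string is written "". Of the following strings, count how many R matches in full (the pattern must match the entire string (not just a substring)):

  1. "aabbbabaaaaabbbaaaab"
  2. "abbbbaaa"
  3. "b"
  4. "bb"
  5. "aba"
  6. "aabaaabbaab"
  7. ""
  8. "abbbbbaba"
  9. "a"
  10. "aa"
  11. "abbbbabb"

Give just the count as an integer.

1 → no match
2 → match
3 → match
4 → match
5 → no match
6 → no match
7 → match
8 → no match
9 → no match
10 → match
11 → match
Total matched: 6

6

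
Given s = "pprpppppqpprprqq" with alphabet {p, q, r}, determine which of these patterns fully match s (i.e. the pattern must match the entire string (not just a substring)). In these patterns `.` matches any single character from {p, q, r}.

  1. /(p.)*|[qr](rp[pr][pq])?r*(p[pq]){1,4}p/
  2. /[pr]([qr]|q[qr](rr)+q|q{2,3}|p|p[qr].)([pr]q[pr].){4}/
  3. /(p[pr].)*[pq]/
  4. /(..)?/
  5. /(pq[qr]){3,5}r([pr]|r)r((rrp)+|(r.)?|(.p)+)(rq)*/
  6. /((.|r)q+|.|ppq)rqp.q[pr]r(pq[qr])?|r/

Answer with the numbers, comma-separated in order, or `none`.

3

1 → no match
2 → no match
3 → match
4 → no match
5 → no match — must start with "pq"
6 → no match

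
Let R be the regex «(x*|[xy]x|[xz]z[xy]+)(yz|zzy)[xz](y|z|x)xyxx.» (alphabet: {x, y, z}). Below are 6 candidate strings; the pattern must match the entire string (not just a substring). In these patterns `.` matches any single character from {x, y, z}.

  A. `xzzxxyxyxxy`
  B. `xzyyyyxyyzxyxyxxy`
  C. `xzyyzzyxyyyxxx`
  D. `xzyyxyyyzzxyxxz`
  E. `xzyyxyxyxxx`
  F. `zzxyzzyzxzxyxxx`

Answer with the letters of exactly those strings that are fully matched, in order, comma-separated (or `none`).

B

A. `xzzxxyxyxxy` → no match
B → match
C → no match
D → no match
E. `xzyyxyxyxxx` → no match
F → no match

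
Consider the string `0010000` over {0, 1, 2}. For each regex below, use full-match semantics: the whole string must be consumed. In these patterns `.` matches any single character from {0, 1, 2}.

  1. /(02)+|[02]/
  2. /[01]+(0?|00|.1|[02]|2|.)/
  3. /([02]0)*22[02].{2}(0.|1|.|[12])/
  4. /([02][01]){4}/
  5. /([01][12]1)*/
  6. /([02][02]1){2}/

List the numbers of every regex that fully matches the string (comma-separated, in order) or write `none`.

2

1 → no match
2 → match
3 → no match
4 → no match
5 → no match
6 → no match — must end with `1`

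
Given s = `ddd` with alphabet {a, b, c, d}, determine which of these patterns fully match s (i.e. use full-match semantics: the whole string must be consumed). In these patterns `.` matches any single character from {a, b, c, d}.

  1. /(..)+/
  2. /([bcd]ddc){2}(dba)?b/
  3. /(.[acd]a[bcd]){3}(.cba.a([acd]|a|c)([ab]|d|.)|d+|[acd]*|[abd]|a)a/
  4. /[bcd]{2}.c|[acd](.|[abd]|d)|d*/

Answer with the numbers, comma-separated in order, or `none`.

4

1 → no match
2 → no match — must end with `b`
3 → no match — must end with `a`
4 → match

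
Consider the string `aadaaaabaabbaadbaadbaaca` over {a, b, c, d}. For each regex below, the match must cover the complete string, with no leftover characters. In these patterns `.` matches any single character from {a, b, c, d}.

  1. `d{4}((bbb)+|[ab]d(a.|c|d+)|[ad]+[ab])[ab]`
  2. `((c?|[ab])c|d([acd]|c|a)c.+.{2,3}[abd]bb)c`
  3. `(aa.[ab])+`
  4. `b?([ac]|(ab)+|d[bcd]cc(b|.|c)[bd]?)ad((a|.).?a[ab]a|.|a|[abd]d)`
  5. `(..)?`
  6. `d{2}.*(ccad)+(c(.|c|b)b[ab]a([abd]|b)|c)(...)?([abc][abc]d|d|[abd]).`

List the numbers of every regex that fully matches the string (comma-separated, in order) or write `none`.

3

1 → no match — must start with `d`
2 → no match — must end with `c`
3 → match
4 → no match
5 → no match
6 → no match — must start with `d`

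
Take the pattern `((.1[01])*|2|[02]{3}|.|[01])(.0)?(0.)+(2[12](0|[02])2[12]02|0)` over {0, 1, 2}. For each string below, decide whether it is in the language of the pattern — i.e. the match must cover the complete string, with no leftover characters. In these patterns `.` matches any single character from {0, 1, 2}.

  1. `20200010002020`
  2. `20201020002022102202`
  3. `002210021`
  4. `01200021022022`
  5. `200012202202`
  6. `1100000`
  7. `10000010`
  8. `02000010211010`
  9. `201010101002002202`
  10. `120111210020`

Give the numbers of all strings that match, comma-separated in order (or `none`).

1 → match
2 → match
3 → no match
4 → no match
5 → match
6 → no match
7 → match
8 → no match
9 → no match
10 → no match

1, 2, 5, 7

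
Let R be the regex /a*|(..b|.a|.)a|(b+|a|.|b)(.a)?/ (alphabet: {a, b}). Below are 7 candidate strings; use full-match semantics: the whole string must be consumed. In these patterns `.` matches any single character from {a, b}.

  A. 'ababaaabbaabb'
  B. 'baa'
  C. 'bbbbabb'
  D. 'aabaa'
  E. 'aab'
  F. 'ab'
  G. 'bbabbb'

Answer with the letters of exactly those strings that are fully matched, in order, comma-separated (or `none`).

A → no match
B → match
C → no match
D → no match
E → no match
F → no match
G → no match

B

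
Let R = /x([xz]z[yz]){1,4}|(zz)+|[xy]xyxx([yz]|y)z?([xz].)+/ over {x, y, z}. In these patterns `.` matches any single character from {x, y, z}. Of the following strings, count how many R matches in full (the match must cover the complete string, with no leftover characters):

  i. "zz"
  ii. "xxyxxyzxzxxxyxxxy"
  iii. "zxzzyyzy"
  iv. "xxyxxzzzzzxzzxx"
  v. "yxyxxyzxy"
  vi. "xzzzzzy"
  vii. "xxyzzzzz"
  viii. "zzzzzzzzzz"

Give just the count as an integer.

i → match
ii → match
iii → no match
iv → match
v → match
vi → match
vii → no match
viii → match
Total matched: 6

6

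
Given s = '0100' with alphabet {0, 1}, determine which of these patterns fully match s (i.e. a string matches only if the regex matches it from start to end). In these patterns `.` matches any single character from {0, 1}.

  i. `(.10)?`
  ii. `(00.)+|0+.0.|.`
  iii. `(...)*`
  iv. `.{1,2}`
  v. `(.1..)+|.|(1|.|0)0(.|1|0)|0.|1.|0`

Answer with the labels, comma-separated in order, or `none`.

i → no match
ii → match
iii → no match
iv → no match
v → match

ii, v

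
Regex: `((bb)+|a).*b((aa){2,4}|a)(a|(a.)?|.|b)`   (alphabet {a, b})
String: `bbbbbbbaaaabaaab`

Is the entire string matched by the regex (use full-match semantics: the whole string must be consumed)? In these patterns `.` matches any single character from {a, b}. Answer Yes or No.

No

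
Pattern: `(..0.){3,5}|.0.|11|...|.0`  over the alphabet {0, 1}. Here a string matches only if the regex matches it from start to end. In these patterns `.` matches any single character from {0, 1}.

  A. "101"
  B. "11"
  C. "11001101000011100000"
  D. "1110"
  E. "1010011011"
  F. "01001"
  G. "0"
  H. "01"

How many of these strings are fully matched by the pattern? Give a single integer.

A → match
B → match
C → no match
D → no match
E → no match
F → no match
G → no match
H → no match
Total matched: 2

2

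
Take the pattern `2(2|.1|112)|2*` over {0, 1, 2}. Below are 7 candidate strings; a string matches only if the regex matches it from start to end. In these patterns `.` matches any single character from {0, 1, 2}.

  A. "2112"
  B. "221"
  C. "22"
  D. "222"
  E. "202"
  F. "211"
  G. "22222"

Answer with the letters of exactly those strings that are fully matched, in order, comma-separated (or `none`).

A → match
B → match
C → match
D → match
E → no match
F → match
G → match

A, B, C, D, F, G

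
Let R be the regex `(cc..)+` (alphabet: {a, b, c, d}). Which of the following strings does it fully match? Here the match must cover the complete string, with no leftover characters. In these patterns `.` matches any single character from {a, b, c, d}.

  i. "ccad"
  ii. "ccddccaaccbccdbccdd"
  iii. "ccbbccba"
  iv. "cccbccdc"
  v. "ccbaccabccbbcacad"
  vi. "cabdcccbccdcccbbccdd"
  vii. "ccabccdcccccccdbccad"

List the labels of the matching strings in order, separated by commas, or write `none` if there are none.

i, iii, iv, vii

i → match
ii → no match
iii → match
iv → match
v → no match
vi → no match — must start with "cc"
vii → match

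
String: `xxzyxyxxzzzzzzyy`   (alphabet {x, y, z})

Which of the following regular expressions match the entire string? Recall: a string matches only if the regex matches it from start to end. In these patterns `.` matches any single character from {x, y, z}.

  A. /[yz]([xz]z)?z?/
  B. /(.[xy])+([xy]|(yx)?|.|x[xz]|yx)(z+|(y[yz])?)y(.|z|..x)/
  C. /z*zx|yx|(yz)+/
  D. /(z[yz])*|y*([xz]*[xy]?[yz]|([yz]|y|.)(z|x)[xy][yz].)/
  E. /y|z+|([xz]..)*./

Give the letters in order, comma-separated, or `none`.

A → no match
B → match
C → no match
D → no match
E → no match

B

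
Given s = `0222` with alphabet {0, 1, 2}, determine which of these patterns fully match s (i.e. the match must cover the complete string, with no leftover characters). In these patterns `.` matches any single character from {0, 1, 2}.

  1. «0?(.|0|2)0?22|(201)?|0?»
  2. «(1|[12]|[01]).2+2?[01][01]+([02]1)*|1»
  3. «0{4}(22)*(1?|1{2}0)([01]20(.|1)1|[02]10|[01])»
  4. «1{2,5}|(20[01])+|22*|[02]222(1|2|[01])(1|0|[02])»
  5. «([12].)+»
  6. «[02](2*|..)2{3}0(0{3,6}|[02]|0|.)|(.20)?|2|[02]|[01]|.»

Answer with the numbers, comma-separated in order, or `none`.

1

1 → match
2 → no match
3 → no match
4 → no match
5 → no match
6 → no match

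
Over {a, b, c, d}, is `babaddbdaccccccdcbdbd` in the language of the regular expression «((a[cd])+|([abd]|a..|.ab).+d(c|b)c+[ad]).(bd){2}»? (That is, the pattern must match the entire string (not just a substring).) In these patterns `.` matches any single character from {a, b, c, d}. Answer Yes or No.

No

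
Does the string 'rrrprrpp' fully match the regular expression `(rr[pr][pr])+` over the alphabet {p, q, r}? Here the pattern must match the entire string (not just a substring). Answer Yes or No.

Yes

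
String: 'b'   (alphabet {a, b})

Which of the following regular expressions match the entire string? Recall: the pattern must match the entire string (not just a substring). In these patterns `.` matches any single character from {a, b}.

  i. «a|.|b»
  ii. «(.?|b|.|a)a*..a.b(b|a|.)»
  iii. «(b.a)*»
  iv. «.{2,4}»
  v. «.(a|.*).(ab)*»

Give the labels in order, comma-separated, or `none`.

i → match
ii → no match
iii → no match
iv → no match
v → no match

i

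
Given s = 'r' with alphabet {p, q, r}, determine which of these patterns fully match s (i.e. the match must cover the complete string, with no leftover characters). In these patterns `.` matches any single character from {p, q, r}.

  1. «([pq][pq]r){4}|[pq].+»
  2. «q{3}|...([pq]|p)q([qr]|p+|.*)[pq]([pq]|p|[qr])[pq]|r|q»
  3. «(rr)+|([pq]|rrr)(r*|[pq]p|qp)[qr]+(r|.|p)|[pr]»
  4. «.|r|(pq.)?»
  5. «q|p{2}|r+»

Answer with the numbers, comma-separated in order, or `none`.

1 → no match
2 → match
3 → match
4 → match
5 → match

2, 3, 4, 5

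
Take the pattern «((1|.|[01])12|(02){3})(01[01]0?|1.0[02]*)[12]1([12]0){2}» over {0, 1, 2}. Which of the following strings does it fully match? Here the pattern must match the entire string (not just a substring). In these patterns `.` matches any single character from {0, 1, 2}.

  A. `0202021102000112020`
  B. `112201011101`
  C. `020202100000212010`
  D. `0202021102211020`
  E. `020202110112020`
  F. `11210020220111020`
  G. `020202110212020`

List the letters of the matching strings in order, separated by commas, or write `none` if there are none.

A → match
B → no match — must end with `0`
C → match
D → match
E → match
F → match
G → match

A, C, D, E, F, G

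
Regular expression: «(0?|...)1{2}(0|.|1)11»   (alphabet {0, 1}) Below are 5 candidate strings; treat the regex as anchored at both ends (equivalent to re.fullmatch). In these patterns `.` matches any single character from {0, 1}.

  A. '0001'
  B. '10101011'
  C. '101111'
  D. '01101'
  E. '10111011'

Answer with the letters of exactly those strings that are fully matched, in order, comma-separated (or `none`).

A. '0001' → no match — must end with '11'
B. '10101011' → no match
C. '101111' → no match
D. '01101' → no match — must end with '11'
E. '10111011' → match

E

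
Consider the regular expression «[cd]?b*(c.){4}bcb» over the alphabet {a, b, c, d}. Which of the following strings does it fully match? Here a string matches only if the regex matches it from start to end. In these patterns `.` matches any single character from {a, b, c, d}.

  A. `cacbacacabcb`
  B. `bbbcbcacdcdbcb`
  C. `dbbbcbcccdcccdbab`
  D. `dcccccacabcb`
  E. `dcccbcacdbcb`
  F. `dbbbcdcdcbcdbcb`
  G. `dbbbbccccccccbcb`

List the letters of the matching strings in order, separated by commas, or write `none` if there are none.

B, D, E, F, G

A → no match
B → match
C → no match — must end with `bcb`
D → match
E → match
F → match
G → match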